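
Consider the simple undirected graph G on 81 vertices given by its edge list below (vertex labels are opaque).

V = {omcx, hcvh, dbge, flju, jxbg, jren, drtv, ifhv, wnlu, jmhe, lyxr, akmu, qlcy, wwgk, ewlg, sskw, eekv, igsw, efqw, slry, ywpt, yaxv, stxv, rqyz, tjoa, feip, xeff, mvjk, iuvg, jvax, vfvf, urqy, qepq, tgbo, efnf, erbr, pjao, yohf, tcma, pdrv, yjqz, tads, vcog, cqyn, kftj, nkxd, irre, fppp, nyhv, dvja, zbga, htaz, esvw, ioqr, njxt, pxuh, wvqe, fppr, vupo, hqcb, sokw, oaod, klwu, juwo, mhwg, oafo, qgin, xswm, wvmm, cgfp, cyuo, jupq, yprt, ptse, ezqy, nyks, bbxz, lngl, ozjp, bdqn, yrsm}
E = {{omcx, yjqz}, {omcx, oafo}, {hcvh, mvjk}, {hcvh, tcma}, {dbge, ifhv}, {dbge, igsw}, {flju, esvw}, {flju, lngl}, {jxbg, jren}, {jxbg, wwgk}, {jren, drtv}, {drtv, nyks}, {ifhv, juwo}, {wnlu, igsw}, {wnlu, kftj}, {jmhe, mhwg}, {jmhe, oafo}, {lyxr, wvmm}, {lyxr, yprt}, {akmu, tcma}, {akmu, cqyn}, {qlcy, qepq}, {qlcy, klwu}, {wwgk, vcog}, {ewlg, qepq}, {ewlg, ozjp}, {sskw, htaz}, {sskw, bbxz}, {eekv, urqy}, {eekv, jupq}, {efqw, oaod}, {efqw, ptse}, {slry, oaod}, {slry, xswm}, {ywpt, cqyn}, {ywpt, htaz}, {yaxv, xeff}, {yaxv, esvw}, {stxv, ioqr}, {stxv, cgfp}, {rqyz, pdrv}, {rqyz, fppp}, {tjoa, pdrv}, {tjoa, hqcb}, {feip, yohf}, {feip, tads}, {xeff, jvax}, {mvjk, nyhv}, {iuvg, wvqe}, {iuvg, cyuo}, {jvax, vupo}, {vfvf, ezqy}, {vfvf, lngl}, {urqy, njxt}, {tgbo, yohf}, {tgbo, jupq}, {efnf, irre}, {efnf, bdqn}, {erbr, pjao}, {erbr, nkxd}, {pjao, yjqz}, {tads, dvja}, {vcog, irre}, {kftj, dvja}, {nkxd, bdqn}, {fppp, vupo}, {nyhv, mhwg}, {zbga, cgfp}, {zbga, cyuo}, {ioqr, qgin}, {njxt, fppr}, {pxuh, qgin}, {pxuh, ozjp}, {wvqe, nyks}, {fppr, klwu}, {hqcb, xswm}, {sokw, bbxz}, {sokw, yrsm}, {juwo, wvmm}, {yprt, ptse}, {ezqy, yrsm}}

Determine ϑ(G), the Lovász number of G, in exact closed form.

deg(feip) = 2; N(feip) = {yohf, tads}.
deg(wnlu) = 2; N(wnlu) = {igsw, kftj}.
N(hqcb) = {tjoa, xswm}, |N(hqcb)| = 2.
deg(tads) = 2; N(tads) = {feip, dvja}.
81-vertex 2-regular graph: connected 2-regular on 81 ⇒ C_{81}.
Distinct eigenvalues (to 6 d.p.): [2.0, 1.993986, 1.97598, 1.94609, 1.904496, 1.851448, 1.787265, 1.712334, 1.627104, 1.532089, 1.427859, 1.315043, 1.194317, 1.066409, 0.932087, 0.79216, 0.647468, 0.498882, 0.347296, 0.193622, 0.038783, -0.11629, -0.270663, -0.423408, -0.573606, -0.720355, -0.862772, -1.0, -1.131214, -1.255624, -1.372483, -1.481088, -1.580785, -1.670976, -1.751116, -1.820726, -1.879385, -1.926742, -1.962511, -1.986477, -1.998496].
−81·(-2*cos(pi/81)) / ((2)−(-2*cos(pi/81))) = 81*cos(pi/81)/(cos(pi/81) + 1) = ϑ(G).
Numerically 40.4848.
Sandwich: α(G)=40 ≤ ϑ(G)=81*cos(pi/81)/(cos(pi/81) + 1) ≤ χ(Ḡ)=41 (both strict).

81*cos(pi/81)/(cos(pi/81) + 1)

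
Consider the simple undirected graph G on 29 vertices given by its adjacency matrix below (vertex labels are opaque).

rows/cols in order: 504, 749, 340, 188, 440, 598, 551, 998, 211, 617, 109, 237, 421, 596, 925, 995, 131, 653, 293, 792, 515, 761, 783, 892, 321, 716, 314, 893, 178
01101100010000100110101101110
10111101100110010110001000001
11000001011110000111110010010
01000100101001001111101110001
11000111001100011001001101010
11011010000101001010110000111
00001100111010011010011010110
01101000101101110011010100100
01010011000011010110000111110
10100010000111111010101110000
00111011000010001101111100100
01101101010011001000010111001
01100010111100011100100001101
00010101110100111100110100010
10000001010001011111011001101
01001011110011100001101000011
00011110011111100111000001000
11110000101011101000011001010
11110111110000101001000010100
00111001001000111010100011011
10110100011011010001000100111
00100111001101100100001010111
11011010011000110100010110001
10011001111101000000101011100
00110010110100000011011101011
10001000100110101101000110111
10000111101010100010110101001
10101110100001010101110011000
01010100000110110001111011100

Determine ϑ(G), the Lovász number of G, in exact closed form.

Vertex 504 has 14 neighbors: 749, 340, 440, 598, 617, 925, 653, 293, 515, 783, 892, 716, 314, 893.
deg(188) = 14; N(188) = {749, 598, 211, 109, 596, 131, 653, 293, 792, 515, 783, 892, 321, 178}.
deg(551) = 14; N(551) = {440, 598, 211, 617, 109, 421, 995, 131, 293, 761, 783, 321, 314, 893}.
N(109) = {340, 188, 440, 551, 998, 421, 131, 653, 792, 515, 761, 783, 892, 314}, |N(109)| = 14.
29-vertex 14-regular graph: strongly regular (29,14,6,7).
A has 3 distinct eigenvalues ≈ [14.0, 2.1926, -3.1926].
Lovász: ϑ = −29(-sqrt(29)/2 - 1/2)/(14+-(-sqrt(29)/2 - 1/2)) = sqrt(29).
Numerically 5.38516481.

sqrt(29)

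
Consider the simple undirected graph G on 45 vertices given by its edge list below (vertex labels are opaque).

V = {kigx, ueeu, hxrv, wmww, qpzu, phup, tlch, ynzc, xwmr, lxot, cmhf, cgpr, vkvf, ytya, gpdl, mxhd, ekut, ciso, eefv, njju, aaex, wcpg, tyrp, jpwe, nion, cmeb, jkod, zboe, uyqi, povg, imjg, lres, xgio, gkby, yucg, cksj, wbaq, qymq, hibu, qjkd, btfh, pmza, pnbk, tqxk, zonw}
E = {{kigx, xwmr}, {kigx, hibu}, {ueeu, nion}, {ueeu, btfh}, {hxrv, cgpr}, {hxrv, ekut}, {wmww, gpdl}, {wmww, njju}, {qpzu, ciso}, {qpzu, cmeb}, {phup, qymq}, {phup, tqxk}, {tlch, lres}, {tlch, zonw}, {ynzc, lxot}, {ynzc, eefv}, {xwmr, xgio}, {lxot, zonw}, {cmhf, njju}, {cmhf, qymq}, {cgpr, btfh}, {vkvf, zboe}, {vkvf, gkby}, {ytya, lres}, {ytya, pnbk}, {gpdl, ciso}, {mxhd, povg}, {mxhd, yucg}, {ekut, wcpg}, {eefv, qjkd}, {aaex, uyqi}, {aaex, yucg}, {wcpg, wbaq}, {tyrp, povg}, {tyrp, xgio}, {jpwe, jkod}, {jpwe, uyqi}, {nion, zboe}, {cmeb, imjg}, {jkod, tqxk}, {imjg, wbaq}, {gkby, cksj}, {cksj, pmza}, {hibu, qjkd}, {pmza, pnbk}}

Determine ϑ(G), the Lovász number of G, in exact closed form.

45*cos(pi/45)/(cos(pi/45) + 1)

N(lres) = {tlch, ytya}, |N(lres)| = 2.
N(ytya) = {lres, pnbk}, |N(ytya)| = 2.
N(povg) = {mxhd, tyrp}, |N(povg)| = 2.
N(wbaq) = {wcpg, imjg}, |N(wbaq)| = 2.
deg(v) = 2 for all v (|V|=45); this is C_{45}, the 45-cycle.
spec(A) ≈ [2.0, 1.981, 1.923, 1.827, 1.696, 1.532, 1.338, 1.118, 0.877, 0.618, 0.347, 0.07, -0.209, -0.484, -0.749, -1.0, -1.231, -1.439, -1.618, -1.766, -1.879, -1.956, -1.995] (distinct, 3 d.p.).
λ_max=2, λ_min=-2*cos(pi/45); ϑ = −45·λ_min/(λ_max−λ_min) = 45*cos(pi/45)/(cos(pi/45) + 1).
≈ 22.47256215 (to 8 d.p.).
Lovász sandwich 22 ≤ 45*cos(pi/45)/(cos(pi/45) + 1) ≤ 23: both strict.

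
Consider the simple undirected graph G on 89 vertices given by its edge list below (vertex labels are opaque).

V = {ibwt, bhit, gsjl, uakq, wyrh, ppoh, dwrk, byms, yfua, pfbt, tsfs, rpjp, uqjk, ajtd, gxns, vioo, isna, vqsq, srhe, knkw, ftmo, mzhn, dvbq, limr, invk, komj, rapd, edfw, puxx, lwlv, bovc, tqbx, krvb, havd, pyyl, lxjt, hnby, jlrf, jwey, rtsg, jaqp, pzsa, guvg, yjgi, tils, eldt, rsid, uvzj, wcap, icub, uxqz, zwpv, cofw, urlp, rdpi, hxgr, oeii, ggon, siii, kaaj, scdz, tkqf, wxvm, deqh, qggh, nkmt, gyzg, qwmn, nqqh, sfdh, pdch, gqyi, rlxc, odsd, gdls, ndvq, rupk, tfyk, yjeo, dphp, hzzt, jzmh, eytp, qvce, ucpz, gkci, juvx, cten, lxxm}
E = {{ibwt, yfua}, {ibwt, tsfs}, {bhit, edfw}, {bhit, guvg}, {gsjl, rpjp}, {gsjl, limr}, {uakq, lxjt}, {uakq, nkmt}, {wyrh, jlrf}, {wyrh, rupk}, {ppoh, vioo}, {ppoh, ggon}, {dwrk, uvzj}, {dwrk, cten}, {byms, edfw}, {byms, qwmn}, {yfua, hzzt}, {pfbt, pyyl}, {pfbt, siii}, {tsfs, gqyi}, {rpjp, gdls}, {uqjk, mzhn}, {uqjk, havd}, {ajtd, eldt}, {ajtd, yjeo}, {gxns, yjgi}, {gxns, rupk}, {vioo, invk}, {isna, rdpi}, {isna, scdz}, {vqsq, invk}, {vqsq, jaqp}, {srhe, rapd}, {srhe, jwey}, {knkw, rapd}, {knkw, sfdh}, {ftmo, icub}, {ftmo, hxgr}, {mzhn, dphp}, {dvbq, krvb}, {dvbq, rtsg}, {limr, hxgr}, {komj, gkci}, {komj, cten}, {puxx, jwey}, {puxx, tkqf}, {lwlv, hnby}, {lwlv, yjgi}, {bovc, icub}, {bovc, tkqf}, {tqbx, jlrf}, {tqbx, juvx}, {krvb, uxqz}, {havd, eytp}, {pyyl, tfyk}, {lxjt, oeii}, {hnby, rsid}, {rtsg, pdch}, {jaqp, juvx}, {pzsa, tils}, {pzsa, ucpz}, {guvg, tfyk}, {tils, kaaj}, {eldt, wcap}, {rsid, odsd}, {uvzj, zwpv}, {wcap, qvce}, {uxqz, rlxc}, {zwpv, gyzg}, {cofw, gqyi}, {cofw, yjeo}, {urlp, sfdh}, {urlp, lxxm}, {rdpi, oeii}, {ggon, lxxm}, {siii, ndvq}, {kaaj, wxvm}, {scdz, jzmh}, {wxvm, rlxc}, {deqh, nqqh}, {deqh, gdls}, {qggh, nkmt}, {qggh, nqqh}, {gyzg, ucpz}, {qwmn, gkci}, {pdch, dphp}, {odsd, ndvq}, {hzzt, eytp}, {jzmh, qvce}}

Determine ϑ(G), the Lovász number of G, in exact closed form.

Vertex ndvq has 2 neighbors: siii, odsd.
deg(odsd) = 2; N(odsd) = {rsid, ndvq}.
N(cofw) = {gqyi, yjeo}, |N(cofw)| = 2.
N(tfyk) = {pyyl, guvg}, |N(tfyk)| = 2.
Every vertex has degree 2 (N=89); connected 2-regular on 89 ⇒ C_{89}.
spec(A) ≈ [2.0, 1.995018, 1.980097, 1.955311, 1.920784, 1.876688, 1.823242, 1.760713, 1.689412, 1.609694, 1.521958, 1.426638, 1.324212, 1.215188, 1.10011, 0.979551, 0.854113, 0.724419, 0.591116, 0.454869, 0.316355, 0.176265, 0.035297, -0.105847, -0.246463, -0.385852, -0.523319, -0.658178, -0.789758, -0.917404, -1.040479, -1.158371, -1.270491, -1.376282, -1.475217, -1.566802, -1.650581, -1.726138, -1.793094, -1.851118, -1.89992, -1.939256, -1.968931, -1.988796, -1.998754] (distinct, 6 d.p.).
−89·(-2*cos(pi/89)) / ((2)−(-2*cos(pi/89))) = 89*cos(pi/89)/(cos(pi/89) + 1) = ϑ(G).
≈ 44.48613532 (to 8 d.p.).
Sandwich: α(G)=44 ≤ ϑ(G)=89*cos(pi/89)/(cos(pi/89) + 1) ≤ χ(Ḡ)=45 (both strict).

89*cos(pi/89)/(cos(pi/89) + 1)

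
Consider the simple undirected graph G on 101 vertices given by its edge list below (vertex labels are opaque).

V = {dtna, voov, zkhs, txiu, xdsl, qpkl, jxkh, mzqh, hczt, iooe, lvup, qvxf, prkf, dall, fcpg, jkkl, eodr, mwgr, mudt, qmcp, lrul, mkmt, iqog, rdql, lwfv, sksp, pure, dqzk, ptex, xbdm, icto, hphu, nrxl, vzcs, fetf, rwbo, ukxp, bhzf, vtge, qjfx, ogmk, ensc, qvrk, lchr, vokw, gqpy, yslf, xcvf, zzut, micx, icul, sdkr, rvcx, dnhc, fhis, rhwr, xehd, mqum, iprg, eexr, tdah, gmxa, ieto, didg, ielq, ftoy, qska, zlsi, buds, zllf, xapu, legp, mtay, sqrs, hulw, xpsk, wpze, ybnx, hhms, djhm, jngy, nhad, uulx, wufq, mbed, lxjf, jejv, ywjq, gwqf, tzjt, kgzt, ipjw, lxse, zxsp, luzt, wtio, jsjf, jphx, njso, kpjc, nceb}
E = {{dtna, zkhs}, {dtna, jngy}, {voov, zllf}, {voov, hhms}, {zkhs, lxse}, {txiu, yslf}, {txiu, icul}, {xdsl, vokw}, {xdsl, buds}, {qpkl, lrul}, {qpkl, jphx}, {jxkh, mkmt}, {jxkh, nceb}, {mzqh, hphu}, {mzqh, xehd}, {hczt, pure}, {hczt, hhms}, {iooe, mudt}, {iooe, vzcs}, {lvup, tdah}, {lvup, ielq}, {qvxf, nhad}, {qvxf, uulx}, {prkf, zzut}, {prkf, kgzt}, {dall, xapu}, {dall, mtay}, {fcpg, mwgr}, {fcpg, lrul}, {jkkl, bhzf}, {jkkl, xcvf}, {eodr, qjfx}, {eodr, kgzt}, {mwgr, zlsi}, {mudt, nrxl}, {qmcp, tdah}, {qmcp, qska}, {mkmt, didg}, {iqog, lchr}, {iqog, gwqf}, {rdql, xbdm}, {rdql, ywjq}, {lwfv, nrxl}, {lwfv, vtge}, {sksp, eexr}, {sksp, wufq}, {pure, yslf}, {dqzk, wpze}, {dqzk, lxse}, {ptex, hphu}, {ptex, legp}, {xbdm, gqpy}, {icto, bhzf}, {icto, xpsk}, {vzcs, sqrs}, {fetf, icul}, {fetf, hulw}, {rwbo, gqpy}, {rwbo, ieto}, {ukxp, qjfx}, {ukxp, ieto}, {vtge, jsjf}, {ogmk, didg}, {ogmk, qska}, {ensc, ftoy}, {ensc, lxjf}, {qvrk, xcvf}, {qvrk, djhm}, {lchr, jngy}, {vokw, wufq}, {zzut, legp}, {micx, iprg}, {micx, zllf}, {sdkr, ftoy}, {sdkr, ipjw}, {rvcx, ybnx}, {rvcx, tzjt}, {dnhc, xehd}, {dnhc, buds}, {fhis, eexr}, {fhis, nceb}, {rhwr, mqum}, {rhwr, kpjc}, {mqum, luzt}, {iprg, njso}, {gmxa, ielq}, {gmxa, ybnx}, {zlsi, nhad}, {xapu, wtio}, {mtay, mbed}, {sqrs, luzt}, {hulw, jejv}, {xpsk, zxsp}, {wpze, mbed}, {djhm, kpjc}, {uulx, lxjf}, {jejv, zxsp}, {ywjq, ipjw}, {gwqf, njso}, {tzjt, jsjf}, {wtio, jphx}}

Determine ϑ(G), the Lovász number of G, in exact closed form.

N(eodr) = {qjfx, kgzt}, |N(eodr)| = 2.
deg(lchr) = 2; N(lchr) = {iqog, jngy}.
Vertex dtna has 2 neighbors: zkhs, jngy.
Vertex xpsk has 2 neighbors: icto, zxsp.
deg(v) = 2 for all v (|V|=101); this is C_{101}, the 101-cycle.
A has 51 distinct eigenvalues ≈ [2.0, 1.996131, 1.98454, 1.96527, 1.938398, 1.904026, 1.862288, 1.813345, 1.757387, 1.694629, 1.625316, 1.549714, 1.468117, 1.38084, 1.288221, 1.190618, 1.088408, 0.981988, 0.871769, 0.758177, 0.641652, 0.522644, 0.401614, 0.279031, 0.155368, 0.031104, -0.093281, -0.217304, -0.340487, -0.462353, -0.582429, -0.700253, -0.815367, -0.927327, -1.035699, -1.140065, -1.240019, -1.335176, -1.425168, -1.509646, -1.588283, -1.660776, -1.726843, -1.78623, -1.838706, -1.884069, -1.922142, -1.952779, -1.975861, -1.991299, -1.999033].
Lovász: ϑ = −101(-2*cos(pi/101))/(2+-(-1)*2*cos(pi/101)) = 101*cos(pi/101)/(cos(pi/101) + 1).
Numerically 50.48778317.
Check 50 ≤ 101*cos(pi/101)/(cos(pi/101) + 1) ≤ 51: both strict.

101*cos(pi/101)/(cos(pi/101) + 1)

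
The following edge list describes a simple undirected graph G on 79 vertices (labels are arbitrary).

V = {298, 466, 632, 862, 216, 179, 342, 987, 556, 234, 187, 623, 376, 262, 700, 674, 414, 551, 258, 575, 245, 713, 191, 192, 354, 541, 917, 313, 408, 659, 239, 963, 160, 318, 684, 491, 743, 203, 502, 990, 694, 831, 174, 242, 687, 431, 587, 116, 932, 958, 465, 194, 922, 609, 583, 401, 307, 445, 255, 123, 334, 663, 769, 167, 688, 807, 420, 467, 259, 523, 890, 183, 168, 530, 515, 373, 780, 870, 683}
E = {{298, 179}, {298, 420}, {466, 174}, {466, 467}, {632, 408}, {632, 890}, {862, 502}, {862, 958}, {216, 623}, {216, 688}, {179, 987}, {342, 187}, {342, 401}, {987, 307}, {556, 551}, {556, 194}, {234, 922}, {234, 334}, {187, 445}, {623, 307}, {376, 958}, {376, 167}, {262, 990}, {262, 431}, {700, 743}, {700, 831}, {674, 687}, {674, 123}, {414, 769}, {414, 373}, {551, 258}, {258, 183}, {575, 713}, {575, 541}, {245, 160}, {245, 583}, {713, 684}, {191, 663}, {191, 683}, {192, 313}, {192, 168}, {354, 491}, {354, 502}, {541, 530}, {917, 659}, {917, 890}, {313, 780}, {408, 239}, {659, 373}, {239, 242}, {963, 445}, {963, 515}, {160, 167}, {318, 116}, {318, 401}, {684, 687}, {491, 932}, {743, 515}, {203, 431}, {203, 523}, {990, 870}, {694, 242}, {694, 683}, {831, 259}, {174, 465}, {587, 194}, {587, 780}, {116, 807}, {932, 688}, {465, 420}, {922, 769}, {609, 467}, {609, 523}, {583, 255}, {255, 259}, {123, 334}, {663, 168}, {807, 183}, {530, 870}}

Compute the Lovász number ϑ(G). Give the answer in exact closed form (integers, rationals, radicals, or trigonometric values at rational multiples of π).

Vertex 420 has 2 neighbors: 298, 465.
Vertex 203 has 2 neighbors: 431, 523.
deg(515) = 2; N(515) = {963, 743}.
N(192) = {313, 168}, |N(192)| = 2.
Regular of degree 2 on 79 vertices: the odd cycle C_{79}.
A has 40 distinct eigenvalues ≈ [2.0, 1.99368, 1.97475, 1.94334, 1.89964, 1.84393, 1.77657, 1.69797, 1.60863, 1.50913, 1.40008, 1.28219, 1.15618, 1.02287, 0.88309, 0.73773, 0.5877, 0.43396, 0.27747, 0.11923, -0.03976, -0.19851, -0.356, -0.51123, -0.66324, -0.81105, -0.95374, -1.09039, -1.22015, -1.3422, -1.45576, -1.56011, -1.65461, -1.73864, -1.81168, -1.87327, -1.92301, -1.96059, -1.98578, -1.99842].
−79·(-2*cos(pi/79)) / ((2)−(-2*cos(pi/79))) = 79*cos(pi/79)/(cos(pi/79) + 1) = ϑ(G).
Numerically 39.48438.
39 ≤ 79*cos(pi/79)/(cos(pi/79) + 1) ≤ 40: both strict.

79*cos(pi/79)/(cos(pi/79) + 1)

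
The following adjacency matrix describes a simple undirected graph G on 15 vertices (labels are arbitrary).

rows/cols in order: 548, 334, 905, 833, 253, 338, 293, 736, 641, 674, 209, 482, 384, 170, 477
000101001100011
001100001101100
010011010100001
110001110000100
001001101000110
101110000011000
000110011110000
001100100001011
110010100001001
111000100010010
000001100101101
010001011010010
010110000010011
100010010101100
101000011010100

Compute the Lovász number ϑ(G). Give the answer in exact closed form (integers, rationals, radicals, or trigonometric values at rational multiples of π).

Vertex 170 has 6 neighbors: 548, 253, 736, 674, 482, 384.
deg(674) = 6; N(674) = {548, 334, 905, 293, 209, 170}.
N(905) = {334, 253, 338, 736, 674, 477}, |N(905)| = 6.
Vertex 548 has 6 neighbors: 833, 338, 641, 674, 170, 477.
Regular of degree 6 on 15 vertices: this is K(6,2), the Kneser graph.
The 3 distinct eigenvalues: [6.0, 1.0, -3.0].
−15·(-3) / ((6)−(-3)) = 5 = ϑ(G).
ϑ(G) ≈ 5.0000000.

5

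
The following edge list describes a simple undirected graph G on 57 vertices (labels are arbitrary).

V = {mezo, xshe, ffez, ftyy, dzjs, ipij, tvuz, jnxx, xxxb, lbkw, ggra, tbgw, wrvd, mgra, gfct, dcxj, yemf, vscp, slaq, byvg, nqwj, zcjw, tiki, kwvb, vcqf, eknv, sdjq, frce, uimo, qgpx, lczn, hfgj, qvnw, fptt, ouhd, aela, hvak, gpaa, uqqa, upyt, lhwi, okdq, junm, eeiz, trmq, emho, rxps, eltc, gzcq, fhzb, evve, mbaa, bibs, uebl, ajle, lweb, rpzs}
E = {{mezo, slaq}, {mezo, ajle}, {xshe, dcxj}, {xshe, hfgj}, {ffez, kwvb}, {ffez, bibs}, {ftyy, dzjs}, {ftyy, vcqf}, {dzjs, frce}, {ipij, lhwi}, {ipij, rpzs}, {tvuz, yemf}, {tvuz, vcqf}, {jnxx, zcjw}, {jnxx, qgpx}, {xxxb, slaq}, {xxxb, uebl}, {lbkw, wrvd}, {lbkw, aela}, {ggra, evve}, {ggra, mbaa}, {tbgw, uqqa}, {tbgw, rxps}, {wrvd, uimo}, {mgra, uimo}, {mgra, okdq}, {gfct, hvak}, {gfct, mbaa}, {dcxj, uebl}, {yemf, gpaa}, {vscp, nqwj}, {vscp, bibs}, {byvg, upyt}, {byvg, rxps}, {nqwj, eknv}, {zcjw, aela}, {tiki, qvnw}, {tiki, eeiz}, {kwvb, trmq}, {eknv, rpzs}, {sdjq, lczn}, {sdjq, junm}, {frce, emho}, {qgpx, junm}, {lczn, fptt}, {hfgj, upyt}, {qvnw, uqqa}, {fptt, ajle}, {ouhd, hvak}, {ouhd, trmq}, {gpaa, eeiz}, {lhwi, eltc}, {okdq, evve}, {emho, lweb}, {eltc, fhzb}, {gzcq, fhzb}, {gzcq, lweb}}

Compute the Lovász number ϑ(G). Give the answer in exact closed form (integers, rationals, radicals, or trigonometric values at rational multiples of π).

N(evve) = {ggra, okdq}, |N(evve)| = 2.
Vertex frce has 2 neighbors: dzjs, emho.
deg(ggra) = 2; N(ggra) = {evve, mbaa}.
deg(zcjw) = 2; N(zcjw) = {jnxx, aela}.
Every vertex has degree 2 (N=57); this is C_{57}, the 57-cycle.
spec(A) ≈ [2.0, 1.988, 1.952, 1.892, 1.809, 1.704, 1.578, 1.434, 1.271, 1.094, 0.903, 0.701, 0.491, 0.275, 0.055, -0.165, -0.383, -0.597, -0.803, -1.0, -1.184, -1.355, -1.508, -1.644, -1.759, -1.853, -1.925, -1.973, -1.997] (distinct, 3 d.p.).
Lovász (edge-transitive): ϑ = −57·(-2*cos(pi/57))/((2)−(-2*cos(pi/57))) = 57*cos(pi/57)/(cos(pi/57) + 1).
= 28.478345168… (decimal).
Check 28 ≤ 57*cos(pi/57)/(cos(pi/57) + 1) ≤ 29: both strict.

57*cos(pi/57)/(cos(pi/57) + 1)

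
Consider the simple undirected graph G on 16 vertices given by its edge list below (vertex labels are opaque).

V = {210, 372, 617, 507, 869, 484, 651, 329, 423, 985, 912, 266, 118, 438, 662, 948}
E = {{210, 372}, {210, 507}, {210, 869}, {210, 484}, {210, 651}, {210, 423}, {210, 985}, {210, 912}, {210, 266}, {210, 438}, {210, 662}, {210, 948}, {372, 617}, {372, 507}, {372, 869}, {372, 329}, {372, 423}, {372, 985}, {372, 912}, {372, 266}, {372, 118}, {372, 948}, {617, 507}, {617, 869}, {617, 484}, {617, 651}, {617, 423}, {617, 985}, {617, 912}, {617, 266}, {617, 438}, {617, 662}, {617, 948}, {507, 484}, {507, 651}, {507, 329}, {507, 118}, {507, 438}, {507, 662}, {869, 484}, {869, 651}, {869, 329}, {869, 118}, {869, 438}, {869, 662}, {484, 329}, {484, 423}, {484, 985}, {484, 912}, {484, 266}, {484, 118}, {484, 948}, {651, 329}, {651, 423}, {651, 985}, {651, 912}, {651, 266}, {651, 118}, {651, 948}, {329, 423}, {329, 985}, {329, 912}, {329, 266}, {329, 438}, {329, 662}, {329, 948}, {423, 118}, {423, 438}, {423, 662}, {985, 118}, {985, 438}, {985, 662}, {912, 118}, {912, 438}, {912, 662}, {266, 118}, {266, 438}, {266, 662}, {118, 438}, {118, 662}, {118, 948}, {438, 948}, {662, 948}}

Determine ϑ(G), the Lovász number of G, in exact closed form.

7

deg(948) = 9; N(948) = {210, 372, 617, 484, 651, 329, 118, 438, 662}.
Vertex 423 has 9 neighbors: 210, 372, 617, 484, 651, 329, 118, 438, 662.
N(118) = {372, 507, 869, 484, 651, 423, 985, 912, 266, 438, 662, 948}, |N(118)| = 12.
Vertex 372 has 11 neighbors: 210, 617, 507, 869, 329, 423, 985, 912, 266, 118, 948.
Complete 3-partite, parts [7, 5, 4]: perfect, ϑ = α = 7.
Numerically 7.000000000.
Check 7 ≤ 7 ≤ 7: collapsed.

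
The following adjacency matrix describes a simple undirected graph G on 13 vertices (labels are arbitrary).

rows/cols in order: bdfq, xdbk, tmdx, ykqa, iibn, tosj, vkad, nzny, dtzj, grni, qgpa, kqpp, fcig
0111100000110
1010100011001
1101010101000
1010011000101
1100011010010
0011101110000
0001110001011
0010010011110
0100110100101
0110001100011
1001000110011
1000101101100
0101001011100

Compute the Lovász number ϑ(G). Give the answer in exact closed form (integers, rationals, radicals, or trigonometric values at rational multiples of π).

sqrt(13)

deg(tmdx) = 6; N(tmdx) = {bdfq, xdbk, ykqa, tosj, nzny, grni}.
deg(ykqa) = 6; N(ykqa) = {bdfq, tmdx, tosj, vkad, qgpa, fcig}.
deg(iibn) = 6; N(iibn) = {bdfq, xdbk, tosj, vkad, dtzj, kqpp}.
N(kqpp) = {bdfq, iibn, vkad, nzny, grni, qgpa}, |N(kqpp)| = 6.
G on 13 vertices is 6-regular; SR(13,6,2,3) — a Paley graph.
The 3 distinct eigenvalues: [6.0, 1.302776, -2.302776].
λ_max=6, λ_min=-sqrt(13)/2 - 1/2; ϑ = −13·λ_min/(λ_max−λ_min) = sqrt(13).
Numerically 3.60555128.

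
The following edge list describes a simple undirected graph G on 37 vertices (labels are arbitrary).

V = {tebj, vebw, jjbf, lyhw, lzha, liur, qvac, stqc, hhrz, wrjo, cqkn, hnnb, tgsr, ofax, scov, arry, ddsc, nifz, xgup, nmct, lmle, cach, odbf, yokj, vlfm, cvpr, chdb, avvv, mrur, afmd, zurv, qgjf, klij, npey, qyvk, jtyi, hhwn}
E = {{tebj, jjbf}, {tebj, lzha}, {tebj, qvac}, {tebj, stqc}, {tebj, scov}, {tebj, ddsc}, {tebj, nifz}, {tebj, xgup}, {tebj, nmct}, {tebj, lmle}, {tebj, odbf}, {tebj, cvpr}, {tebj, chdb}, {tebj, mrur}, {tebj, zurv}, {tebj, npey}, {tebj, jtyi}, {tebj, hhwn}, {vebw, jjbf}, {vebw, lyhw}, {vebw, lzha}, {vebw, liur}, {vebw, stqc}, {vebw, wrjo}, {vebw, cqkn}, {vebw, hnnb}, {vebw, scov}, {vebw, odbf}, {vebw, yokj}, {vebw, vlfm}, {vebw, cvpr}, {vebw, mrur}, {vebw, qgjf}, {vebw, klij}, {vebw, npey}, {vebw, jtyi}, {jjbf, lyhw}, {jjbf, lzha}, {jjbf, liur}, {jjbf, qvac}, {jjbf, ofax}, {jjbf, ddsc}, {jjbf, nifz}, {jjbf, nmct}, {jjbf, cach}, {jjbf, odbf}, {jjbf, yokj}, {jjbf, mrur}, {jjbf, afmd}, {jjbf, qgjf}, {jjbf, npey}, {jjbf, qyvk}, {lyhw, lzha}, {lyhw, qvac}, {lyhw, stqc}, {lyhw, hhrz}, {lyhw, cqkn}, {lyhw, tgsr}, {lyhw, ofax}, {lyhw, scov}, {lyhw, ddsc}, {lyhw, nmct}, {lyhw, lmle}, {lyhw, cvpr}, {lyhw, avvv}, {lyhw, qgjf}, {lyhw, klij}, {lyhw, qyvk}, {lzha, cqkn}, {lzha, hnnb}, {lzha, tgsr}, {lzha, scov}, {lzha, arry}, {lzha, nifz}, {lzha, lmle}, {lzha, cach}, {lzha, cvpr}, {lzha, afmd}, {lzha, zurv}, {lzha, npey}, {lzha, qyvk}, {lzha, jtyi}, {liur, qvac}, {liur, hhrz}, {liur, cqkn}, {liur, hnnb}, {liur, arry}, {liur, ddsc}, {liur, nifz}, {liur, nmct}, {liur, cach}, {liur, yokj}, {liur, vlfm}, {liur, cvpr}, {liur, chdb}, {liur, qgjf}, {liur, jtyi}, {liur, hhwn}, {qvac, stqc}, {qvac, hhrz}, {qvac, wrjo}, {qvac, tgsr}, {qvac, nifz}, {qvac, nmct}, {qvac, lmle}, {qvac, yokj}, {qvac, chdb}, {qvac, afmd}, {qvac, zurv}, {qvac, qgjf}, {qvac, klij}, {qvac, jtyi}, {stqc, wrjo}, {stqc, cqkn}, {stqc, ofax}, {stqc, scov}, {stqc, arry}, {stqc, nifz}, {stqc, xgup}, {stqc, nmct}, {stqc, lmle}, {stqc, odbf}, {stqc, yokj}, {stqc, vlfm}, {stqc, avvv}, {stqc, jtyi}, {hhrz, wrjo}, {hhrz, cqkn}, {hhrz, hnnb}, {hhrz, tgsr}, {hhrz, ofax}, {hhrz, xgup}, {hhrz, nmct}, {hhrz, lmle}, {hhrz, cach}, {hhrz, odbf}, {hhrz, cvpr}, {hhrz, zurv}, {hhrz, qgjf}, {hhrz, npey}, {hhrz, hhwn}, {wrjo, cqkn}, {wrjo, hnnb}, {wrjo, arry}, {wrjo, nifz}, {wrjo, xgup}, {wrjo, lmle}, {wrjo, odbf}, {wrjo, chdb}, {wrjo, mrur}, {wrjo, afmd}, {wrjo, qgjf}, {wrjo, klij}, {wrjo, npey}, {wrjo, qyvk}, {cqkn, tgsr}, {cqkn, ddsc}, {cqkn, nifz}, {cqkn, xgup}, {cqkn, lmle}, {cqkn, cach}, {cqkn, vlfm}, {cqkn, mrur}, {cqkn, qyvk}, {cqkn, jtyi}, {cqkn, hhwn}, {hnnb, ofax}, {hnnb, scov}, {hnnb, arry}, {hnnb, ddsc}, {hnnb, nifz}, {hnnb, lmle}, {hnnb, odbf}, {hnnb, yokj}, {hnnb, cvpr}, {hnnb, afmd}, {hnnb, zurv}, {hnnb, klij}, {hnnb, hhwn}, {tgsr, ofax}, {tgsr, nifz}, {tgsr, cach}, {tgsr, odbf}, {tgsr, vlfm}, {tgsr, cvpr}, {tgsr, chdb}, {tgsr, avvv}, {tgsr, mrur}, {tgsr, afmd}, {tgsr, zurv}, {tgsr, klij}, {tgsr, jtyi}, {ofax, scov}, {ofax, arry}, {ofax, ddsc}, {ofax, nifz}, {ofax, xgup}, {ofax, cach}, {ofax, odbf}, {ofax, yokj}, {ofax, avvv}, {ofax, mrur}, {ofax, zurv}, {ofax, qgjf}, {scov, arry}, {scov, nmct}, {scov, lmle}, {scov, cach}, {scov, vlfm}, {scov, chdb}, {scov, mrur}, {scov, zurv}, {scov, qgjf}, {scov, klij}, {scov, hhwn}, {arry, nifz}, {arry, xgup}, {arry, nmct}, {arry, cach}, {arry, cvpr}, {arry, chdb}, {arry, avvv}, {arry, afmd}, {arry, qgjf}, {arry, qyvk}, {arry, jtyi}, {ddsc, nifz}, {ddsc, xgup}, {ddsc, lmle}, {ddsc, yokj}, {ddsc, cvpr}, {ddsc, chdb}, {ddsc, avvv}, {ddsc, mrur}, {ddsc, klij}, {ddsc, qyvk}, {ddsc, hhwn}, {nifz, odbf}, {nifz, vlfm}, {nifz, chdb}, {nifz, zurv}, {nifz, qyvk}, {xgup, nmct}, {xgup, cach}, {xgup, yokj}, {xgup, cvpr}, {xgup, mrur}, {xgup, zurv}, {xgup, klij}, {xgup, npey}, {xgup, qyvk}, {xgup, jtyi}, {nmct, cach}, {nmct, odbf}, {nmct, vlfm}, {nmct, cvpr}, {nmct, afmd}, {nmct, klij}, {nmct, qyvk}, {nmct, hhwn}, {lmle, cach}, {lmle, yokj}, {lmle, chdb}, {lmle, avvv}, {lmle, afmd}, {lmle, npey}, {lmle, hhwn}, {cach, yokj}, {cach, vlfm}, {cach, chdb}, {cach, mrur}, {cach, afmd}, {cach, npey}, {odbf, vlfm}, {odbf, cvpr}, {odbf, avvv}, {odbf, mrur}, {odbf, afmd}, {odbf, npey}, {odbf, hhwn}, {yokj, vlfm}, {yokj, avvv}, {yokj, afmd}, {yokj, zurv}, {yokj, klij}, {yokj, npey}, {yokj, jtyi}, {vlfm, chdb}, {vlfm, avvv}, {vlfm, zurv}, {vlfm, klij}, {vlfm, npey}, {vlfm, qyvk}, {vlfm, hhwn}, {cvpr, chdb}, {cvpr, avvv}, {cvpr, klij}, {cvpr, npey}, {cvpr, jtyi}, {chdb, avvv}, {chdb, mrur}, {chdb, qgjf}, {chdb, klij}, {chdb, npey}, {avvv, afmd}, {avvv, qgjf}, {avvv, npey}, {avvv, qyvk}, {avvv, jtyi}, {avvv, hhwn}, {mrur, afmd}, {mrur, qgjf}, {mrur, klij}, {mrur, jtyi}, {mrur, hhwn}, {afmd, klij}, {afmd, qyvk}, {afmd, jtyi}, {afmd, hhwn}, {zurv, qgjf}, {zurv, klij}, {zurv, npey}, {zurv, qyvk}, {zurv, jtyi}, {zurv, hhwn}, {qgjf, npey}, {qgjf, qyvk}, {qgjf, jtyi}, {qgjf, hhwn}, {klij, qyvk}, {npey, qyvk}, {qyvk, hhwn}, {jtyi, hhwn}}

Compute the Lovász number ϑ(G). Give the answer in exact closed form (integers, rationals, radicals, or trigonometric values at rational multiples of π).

sqrt(37)

N(klij) = {vebw, lyhw, qvac, wrjo, hnnb, tgsr, scov, ddsc, xgup, nmct, yokj, vlfm, cvpr, chdb, mrur, afmd, zurv, qyvk}, |N(klij)| = 18.
N(cach) = {jjbf, lzha, liur, hhrz, cqkn, tgsr, ofax, scov, arry, xgup, nmct, lmle, yokj, vlfm, chdb, mrur, afmd, npey}, |N(cach)| = 18.
Vertex nifz has 18 neighbors: tebj, jjbf, lzha, liur, qvac, stqc, wrjo, cqkn, hnnb, tgsr, ofax, arry, ddsc, odbf, vlfm, chdb, zurv, qyvk.
deg(tebj) = 18; N(tebj) = {jjbf, lzha, qvac, stqc, scov, ddsc, nifz, xgup, nmct, lmle, odbf, cvpr, chdb, mrur, zurv, npey, jtyi, hhwn}.
Every vertex has degree 18 (N=37); Paley(37): SR with (k,λ,μ)=(18,8,9).
Distinct eigenvalues (to 6 d.p.): [18.0, 2.541381, -3.541381].
Lovász (edge-transitive): ϑ = −37·(-sqrt(37)/2 - 1/2)/((18)−(-sqrt(37)/2 - 1/2)) = sqrt(37).
Numerically 6.082762530.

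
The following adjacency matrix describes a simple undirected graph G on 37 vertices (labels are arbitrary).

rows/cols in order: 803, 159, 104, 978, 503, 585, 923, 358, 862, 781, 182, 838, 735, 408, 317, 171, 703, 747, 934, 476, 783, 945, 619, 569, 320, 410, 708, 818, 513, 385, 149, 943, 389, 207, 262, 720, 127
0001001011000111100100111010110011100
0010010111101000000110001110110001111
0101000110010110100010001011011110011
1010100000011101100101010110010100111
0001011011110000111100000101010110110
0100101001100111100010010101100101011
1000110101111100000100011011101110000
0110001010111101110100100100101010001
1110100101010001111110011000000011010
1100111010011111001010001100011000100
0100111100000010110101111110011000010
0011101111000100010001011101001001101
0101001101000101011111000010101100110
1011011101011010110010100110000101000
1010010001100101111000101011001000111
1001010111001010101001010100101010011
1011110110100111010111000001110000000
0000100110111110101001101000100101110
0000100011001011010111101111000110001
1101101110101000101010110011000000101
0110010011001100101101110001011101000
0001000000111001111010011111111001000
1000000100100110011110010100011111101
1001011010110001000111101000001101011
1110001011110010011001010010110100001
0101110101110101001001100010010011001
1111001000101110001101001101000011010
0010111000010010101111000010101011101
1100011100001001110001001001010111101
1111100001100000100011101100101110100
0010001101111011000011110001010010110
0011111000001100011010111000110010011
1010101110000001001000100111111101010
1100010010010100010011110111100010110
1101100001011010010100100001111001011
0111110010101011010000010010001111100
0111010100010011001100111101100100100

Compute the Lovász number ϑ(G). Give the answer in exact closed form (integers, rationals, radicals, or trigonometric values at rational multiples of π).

deg(127) = 18; N(127) = {159, 104, 978, 585, 358, 838, 317, 171, 934, 476, 619, 569, 320, 410, 818, 513, 943, 262}.
deg(783) = 18; N(783) = {159, 104, 585, 862, 781, 735, 408, 703, 934, 476, 945, 619, 569, 818, 385, 149, 943, 207}.
deg(569) = 18; N(569) = {803, 978, 585, 923, 862, 182, 838, 171, 476, 783, 945, 619, 320, 149, 943, 207, 720, 127}.
N(945) = {978, 182, 838, 735, 171, 703, 747, 934, 783, 569, 320, 410, 708, 818, 513, 385, 149, 207}, |N(945)| = 18.
Every vertex has degree 18 (N=37); SR(37,18,8,9) — a Paley graph.
spec(A) ≈ [18.0, 2.5414, -3.5414] (distinct, 4 d.p.).
λ_max=18, λ_min=-sqrt(37)/2 - 1/2; ϑ = −37·λ_min/(λ_max−λ_min) = sqrt(37).
= 6.08276253… (decimal).

sqrt(37)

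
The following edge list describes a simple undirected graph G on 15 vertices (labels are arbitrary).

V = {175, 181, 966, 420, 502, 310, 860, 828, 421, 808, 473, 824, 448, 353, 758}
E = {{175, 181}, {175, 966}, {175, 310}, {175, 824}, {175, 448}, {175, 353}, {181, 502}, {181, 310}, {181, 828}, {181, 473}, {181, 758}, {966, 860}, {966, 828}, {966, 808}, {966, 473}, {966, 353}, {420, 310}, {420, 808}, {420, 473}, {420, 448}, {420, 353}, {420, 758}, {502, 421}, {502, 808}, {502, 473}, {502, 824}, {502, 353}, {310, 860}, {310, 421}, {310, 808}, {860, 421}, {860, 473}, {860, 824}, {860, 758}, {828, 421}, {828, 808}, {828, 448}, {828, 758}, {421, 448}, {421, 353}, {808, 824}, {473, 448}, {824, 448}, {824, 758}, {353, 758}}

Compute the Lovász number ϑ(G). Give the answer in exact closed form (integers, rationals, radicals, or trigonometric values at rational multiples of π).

Vertex 310 has 6 neighbors: 175, 181, 420, 860, 421, 808.
Vertex 966 has 6 neighbors: 175, 860, 828, 808, 473, 353.
deg(420) = 6; N(420) = {310, 808, 473, 448, 353, 758}.
N(448) = {175, 420, 828, 421, 473, 824}, |N(448)| = 6.
Regular of degree 6 on 15 vertices: this is K(6,2), the Kneser graph.
spec(A) ≈ [6.0, 1.0, -3.0] (distinct, 5 d.p.).
ϑ = −N·λ_min/(λ_max−λ_min) = −15·(-3)/(6−(-3)) = 5.
Numerically 5.000000.

5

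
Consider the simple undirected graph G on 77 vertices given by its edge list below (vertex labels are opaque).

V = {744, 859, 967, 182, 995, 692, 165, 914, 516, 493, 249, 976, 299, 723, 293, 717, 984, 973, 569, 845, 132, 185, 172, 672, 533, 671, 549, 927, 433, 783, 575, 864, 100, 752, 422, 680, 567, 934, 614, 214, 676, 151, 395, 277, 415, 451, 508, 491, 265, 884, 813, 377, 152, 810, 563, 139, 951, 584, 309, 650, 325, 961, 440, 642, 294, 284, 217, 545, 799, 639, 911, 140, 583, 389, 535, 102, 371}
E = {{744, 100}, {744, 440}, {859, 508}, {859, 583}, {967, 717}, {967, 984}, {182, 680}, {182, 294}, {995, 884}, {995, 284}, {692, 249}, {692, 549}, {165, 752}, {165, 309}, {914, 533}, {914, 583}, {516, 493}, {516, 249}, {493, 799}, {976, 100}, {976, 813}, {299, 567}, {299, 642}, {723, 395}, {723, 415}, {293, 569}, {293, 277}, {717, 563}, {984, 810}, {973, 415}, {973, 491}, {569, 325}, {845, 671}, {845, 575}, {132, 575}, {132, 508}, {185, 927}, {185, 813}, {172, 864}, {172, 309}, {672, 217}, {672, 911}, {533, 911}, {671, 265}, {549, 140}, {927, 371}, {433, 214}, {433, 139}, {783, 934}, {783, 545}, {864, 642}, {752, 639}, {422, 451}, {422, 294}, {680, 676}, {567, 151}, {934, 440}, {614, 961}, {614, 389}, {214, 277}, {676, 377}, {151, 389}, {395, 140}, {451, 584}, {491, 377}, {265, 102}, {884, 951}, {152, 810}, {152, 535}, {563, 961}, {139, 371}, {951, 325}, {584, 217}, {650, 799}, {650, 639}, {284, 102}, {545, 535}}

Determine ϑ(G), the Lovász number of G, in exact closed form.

77*cos(pi/77)/(cos(pi/77) + 1)

N(533) = {914, 911}, |N(533)| = 2.
N(799) = {493, 650}, |N(799)| = 2.
Vertex 973 has 2 neighbors: 415, 491.
deg(995) = 2; N(995) = {884, 284}.
Every vertex has degree 2 (N=77); this is C_{77}, the 77-cycle.
Distinct eigenvalues (to 6 d.p.): [2.0, 1.993345, 1.973425, 1.940372, 1.894406, 1.835833, 1.765043, 1.682507, 1.588774, 1.484468, 1.370283, 1.24698, 1.115377, 0.976352, 0.83083, 0.679779, 0.524203, 0.36514, 0.203646, 0.040797, -0.122323, -0.28463, -0.445042, -0.602492, -0.755933, -0.904344, -1.046736, -1.182162, -1.309721, -1.428565, -1.537901, -1.637003, -1.725211, -1.801938, -1.866673, -1.918986, -1.958528, -1.985037, -1.998336].
−77·(-2*cos(pi/77)) / ((2)−(-2*cos(pi/77))) = 77*cos(pi/77)/(cos(pi/77) + 1) = ϑ(G).
≈ 38.48397347 (to 8 d.p.).
Sandwich: α(G)=38 ≤ ϑ(G)=77*cos(pi/77)/(cos(pi/77) + 1) ≤ χ(Ḡ)=39 (both strict).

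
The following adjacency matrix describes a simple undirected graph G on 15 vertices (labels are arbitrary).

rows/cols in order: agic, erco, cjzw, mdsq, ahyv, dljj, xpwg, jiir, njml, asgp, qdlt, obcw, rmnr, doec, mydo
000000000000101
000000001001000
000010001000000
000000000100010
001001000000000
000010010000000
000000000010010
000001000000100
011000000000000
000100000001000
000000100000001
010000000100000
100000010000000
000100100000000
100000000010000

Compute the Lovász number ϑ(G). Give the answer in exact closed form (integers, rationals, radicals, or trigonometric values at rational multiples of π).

N(qdlt) = {xpwg, mydo}, |N(qdlt)| = 2.
N(rmnr) = {agic, jiir}, |N(rmnr)| = 2.
Vertex xpwg has 2 neighbors: qdlt, doec.
deg(dljj) = 2; N(dljj) = {ahyv, jiir}.
deg(v) = 2 for all v (|V|=15); a single 15-cycle (edge-transitive).
Distinct eigenvalues (to 5 d.p.): [2.0, 1.82709, 1.33826, 0.61803, -0.20906, -1.0, -1.61803, -1.9563].
With N=15: ϑ(G) = 15·(-(-1)*2*cos(pi/15))/(2−(-2*cos(pi/15))) = 15*cos(pi/15)/(cos(pi/15) + 1).
= 7.417148248… (decimal).
7 ≤ 15*cos(pi/15)/(cos(pi/15) + 1) ≤ 8: both strict.

15*cos(pi/15)/(cos(pi/15) + 1)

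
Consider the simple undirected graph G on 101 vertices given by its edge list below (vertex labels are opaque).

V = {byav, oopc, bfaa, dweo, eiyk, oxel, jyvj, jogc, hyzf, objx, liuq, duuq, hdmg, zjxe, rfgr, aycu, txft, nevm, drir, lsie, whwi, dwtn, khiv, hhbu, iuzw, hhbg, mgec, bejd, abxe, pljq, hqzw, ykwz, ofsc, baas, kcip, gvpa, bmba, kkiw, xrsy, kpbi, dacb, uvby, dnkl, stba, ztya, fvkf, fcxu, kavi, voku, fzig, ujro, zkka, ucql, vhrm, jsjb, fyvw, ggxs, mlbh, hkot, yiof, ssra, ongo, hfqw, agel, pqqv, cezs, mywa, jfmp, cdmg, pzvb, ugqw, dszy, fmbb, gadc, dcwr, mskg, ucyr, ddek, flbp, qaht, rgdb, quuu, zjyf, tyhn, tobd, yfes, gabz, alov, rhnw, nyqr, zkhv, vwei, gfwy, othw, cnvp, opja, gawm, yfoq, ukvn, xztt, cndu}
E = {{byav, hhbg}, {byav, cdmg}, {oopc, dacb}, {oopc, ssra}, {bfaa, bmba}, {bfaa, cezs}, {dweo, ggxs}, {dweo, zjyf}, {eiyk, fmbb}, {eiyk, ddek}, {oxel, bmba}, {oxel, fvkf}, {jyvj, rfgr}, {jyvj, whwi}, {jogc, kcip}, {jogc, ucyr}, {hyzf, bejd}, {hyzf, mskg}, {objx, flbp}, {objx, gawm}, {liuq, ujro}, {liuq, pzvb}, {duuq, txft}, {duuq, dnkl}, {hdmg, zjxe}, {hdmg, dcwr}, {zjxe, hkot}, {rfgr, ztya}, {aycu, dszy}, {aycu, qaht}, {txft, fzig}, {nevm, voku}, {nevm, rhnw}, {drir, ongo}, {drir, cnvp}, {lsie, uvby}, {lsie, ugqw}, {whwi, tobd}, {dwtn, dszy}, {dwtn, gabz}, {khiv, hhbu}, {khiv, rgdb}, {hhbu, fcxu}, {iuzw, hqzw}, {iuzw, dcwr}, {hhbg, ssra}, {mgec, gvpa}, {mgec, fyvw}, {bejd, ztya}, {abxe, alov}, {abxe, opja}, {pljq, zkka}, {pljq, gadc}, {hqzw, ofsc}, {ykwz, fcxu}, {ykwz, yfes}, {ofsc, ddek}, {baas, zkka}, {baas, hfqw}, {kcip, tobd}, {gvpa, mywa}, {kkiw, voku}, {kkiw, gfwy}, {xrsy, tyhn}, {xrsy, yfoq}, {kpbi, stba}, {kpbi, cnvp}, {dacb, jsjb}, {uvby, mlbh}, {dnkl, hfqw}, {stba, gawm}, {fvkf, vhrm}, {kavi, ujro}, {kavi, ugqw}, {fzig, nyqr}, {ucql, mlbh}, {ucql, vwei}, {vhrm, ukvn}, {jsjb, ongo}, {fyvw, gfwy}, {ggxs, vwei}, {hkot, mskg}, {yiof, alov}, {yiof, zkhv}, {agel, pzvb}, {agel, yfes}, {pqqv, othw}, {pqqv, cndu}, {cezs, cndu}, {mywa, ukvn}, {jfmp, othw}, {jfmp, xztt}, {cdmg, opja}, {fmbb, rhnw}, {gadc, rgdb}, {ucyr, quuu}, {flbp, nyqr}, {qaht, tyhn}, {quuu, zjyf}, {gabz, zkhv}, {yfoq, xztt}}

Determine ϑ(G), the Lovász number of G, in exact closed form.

N(hhbu) = {khiv, fcxu}, |N(hhbu)| = 2.
Vertex objx has 2 neighbors: flbp, gawm.
deg(cezs) = 2; N(cezs) = {bfaa, cndu}.
deg(nyqr) = 2; N(nyqr) = {fzig, flbp}.
2-regular, N=101; connected 2-regular on 101 ⇒ C_{101}.
A has 51 distinct eigenvalues ≈ [2.0, 1.9961, 1.9845, 1.9653, 1.9384, 1.904, 1.8623, 1.8133, 1.7574, 1.6946, 1.6253, 1.5497, 1.4681, 1.3808, 1.2882, 1.1906, 1.0884, 0.982, 0.8718, 0.7582, 0.6417, 0.5226, 0.4016, 0.279, 0.1554, 0.0311, -0.0933, -0.2173, -0.3405, -0.4624, -0.5824, -0.7003, -0.8154, -0.9273, -1.0357, -1.1401, -1.24, -1.3352, -1.4252, -1.5096, -1.5883, -1.6608, -1.7268, -1.7862, -1.8387, -1.8841, -1.9221, -1.9528, -1.9759, -1.9913, -1.999].
Lovász (edge-transitive): ϑ = −101·(-2*cos(pi/101))/((2)−(-2*cos(pi/101))) = 101*cos(pi/101)/(cos(pi/101) + 1).
ϑ(G) ≈ 50.487783173.
50 ≤ 101*cos(pi/101)/(cos(pi/101) + 1) ≤ 51: both strict.

101*cos(pi/101)/(cos(pi/101) + 1)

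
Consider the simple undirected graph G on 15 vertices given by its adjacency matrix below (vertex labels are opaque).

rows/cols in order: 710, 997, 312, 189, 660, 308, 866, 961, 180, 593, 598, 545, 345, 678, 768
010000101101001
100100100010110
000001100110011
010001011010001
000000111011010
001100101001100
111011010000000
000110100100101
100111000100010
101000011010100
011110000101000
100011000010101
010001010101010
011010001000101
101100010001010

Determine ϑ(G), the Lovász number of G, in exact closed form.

Vertex 598 has 6 neighbors: 997, 312, 189, 660, 593, 545.
N(345) = {997, 308, 961, 593, 545, 678}, |N(345)| = 6.
N(593) = {710, 312, 961, 180, 598, 345}, |N(593)| = 6.
N(312) = {308, 866, 593, 598, 678, 768}, |N(312)| = 6.
15-vertex 6-regular graph: this is K(6,2), the Kneser graph.
spec(A) ≈ [6.0, 1.0, -3.0] (distinct, 5 d.p.).
Lovász (edge-transitive): ϑ = −15·(-3)/((6)−(-3)) = 5.
Numerically 5.00000000.

5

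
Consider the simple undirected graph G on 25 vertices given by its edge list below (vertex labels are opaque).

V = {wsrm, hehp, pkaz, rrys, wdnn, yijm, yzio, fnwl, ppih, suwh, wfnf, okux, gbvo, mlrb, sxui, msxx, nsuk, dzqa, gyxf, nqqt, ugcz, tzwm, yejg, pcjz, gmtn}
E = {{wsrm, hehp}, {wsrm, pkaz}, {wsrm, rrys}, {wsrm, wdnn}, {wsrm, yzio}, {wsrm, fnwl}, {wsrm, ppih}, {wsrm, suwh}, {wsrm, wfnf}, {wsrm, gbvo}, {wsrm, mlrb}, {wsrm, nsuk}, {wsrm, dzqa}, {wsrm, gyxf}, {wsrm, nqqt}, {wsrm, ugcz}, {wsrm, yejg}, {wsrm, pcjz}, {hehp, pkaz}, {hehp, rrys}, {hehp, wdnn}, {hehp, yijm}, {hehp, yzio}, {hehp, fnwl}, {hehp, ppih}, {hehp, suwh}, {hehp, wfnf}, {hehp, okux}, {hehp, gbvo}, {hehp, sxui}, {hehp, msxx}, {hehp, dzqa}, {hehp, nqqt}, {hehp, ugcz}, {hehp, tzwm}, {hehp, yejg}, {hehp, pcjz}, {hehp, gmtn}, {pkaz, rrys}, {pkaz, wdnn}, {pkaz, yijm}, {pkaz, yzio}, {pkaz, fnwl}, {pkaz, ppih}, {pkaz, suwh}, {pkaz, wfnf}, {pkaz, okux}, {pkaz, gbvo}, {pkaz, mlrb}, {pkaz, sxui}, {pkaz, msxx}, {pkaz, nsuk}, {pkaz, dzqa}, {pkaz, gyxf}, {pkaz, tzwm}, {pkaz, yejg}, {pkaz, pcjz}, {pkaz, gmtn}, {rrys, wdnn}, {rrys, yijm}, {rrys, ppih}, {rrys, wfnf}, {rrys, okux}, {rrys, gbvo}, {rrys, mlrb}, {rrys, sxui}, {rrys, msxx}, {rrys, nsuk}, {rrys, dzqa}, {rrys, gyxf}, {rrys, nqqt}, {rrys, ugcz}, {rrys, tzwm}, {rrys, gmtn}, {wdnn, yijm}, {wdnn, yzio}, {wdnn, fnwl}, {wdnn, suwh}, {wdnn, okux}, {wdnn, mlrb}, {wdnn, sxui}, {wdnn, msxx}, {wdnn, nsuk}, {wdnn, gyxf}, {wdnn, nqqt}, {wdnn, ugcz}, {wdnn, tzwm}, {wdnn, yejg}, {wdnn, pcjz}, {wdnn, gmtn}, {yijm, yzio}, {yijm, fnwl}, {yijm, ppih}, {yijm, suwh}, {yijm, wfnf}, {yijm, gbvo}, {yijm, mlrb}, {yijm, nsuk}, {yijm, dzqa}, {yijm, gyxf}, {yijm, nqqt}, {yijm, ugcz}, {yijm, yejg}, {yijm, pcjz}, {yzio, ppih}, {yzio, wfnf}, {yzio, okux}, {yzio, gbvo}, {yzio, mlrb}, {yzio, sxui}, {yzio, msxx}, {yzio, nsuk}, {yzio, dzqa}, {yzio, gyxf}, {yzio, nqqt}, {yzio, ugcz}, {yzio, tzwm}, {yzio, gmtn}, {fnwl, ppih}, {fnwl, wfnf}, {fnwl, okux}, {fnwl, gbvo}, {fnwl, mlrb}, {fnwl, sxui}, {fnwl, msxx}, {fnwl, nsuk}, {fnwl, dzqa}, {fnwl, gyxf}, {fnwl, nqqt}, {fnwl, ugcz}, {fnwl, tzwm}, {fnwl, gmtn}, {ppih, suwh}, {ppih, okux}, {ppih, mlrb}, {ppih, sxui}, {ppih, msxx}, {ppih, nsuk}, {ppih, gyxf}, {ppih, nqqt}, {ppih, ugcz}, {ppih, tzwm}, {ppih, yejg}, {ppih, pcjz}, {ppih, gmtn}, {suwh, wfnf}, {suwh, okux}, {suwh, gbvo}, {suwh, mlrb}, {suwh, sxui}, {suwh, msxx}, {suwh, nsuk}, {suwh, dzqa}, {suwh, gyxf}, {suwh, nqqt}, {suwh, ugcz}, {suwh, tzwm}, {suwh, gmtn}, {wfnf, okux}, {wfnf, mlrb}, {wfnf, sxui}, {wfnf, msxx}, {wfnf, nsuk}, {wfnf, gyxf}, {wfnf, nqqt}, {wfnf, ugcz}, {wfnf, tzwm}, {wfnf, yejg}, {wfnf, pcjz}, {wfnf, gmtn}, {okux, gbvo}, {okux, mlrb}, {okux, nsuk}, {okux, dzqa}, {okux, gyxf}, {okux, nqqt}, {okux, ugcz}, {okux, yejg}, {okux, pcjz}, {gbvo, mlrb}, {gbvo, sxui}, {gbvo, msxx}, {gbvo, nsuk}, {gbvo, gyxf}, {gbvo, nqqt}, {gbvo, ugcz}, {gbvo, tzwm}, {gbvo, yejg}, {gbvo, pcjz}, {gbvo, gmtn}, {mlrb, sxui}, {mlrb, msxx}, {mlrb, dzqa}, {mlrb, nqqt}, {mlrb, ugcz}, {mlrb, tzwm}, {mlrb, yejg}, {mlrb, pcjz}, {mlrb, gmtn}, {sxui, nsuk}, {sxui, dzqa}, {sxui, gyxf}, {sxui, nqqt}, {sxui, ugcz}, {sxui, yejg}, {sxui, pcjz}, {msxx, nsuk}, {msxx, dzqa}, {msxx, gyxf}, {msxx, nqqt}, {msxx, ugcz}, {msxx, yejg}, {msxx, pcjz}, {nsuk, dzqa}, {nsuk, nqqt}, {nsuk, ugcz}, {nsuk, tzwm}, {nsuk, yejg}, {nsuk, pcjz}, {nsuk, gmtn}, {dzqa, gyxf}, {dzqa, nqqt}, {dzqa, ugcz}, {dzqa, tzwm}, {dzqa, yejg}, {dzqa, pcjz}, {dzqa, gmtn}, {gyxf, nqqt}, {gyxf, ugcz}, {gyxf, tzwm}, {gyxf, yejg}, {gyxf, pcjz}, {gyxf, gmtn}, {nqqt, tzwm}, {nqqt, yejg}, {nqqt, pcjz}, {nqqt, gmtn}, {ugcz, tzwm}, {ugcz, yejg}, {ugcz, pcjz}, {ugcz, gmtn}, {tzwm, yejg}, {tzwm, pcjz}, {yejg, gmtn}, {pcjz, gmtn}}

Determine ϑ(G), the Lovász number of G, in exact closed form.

7

deg(gyxf) = 21; N(gyxf) = {wsrm, pkaz, rrys, wdnn, yijm, yzio, fnwl, ppih, suwh, wfnf, okux, gbvo, sxui, msxx, dzqa, nqqt, ugcz, tzwm, yejg, pcjz, gmtn}.
Vertex yzio has 19 neighbors: wsrm, hehp, pkaz, wdnn, yijm, ppih, wfnf, okux, gbvo, mlrb, sxui, msxx, nsuk, dzqa, gyxf, nqqt, ugcz, tzwm, gmtn.
N(yijm) = {hehp, pkaz, rrys, wdnn, yzio, fnwl, ppih, suwh, wfnf, gbvo, mlrb, nsuk, dzqa, gyxf, nqqt, ugcz, yejg, pcjz}, |N(yijm)| = 18.
deg(wfnf) = 20; N(wfnf) = {wsrm, hehp, pkaz, rrys, yijm, yzio, fnwl, suwh, okux, mlrb, sxui, msxx, nsuk, gyxf, nqqt, ugcz, tzwm, yejg, pcjz, gmtn}.
K_{7,6,5,4,3} (perfect); ϑ(G) = α(G) = max{7,6,5,4,3} = 7.
ϑ(G) ≈ 7.00000000.
Sandwich: α(G)=7 ≤ ϑ(G)=7 ≤ χ(Ḡ)=7 (collapsed).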